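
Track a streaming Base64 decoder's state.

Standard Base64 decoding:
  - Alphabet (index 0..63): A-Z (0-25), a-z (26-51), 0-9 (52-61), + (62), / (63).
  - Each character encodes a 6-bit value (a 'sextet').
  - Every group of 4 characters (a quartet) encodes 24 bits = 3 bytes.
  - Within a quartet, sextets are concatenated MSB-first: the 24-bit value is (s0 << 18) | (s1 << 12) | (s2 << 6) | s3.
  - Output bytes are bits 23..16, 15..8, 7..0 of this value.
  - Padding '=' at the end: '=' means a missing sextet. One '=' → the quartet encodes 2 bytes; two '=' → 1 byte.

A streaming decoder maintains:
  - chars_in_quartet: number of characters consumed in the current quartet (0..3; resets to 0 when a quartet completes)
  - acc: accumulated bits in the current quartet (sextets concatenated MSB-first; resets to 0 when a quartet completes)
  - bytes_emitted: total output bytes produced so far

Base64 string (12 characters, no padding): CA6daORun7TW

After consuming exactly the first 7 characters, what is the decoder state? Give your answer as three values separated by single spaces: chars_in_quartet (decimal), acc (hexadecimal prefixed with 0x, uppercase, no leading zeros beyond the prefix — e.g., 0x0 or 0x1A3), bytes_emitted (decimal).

After char 0 ('C'=2): chars_in_quartet=1 acc=0x2 bytes_emitted=0
After char 1 ('A'=0): chars_in_quartet=2 acc=0x80 bytes_emitted=0
After char 2 ('6'=58): chars_in_quartet=3 acc=0x203A bytes_emitted=0
After char 3 ('d'=29): chars_in_quartet=4 acc=0x80E9D -> emit 08 0E 9D, reset; bytes_emitted=3
After char 4 ('a'=26): chars_in_quartet=1 acc=0x1A bytes_emitted=3
After char 5 ('O'=14): chars_in_quartet=2 acc=0x68E bytes_emitted=3
After char 6 ('R'=17): chars_in_quartet=3 acc=0x1A391 bytes_emitted=3

Answer: 3 0x1A391 3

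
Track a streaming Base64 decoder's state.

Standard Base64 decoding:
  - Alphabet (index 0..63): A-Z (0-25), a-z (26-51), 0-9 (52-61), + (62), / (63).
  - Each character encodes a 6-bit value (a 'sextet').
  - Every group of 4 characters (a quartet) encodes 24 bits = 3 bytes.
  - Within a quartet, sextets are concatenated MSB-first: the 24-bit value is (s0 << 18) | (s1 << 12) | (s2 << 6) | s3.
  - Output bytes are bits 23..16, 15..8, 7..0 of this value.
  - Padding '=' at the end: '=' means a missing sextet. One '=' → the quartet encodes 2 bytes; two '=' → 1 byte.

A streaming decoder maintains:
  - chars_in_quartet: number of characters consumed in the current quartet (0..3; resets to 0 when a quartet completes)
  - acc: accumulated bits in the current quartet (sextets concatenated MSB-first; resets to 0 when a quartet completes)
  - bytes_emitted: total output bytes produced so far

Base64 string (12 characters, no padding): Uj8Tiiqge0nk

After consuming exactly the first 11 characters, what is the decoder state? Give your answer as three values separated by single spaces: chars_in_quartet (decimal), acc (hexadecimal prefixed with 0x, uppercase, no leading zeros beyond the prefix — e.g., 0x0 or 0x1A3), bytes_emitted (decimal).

After char 0 ('U'=20): chars_in_quartet=1 acc=0x14 bytes_emitted=0
After char 1 ('j'=35): chars_in_quartet=2 acc=0x523 bytes_emitted=0
After char 2 ('8'=60): chars_in_quartet=3 acc=0x148FC bytes_emitted=0
After char 3 ('T'=19): chars_in_quartet=4 acc=0x523F13 -> emit 52 3F 13, reset; bytes_emitted=3
After char 4 ('i'=34): chars_in_quartet=1 acc=0x22 bytes_emitted=3
After char 5 ('i'=34): chars_in_quartet=2 acc=0x8A2 bytes_emitted=3
After char 6 ('q'=42): chars_in_quartet=3 acc=0x228AA bytes_emitted=3
After char 7 ('g'=32): chars_in_quartet=4 acc=0x8A2AA0 -> emit 8A 2A A0, reset; bytes_emitted=6
After char 8 ('e'=30): chars_in_quartet=1 acc=0x1E bytes_emitted=6
After char 9 ('0'=52): chars_in_quartet=2 acc=0x7B4 bytes_emitted=6
After char 10 ('n'=39): chars_in_quartet=3 acc=0x1ED27 bytes_emitted=6

Answer: 3 0x1ED27 6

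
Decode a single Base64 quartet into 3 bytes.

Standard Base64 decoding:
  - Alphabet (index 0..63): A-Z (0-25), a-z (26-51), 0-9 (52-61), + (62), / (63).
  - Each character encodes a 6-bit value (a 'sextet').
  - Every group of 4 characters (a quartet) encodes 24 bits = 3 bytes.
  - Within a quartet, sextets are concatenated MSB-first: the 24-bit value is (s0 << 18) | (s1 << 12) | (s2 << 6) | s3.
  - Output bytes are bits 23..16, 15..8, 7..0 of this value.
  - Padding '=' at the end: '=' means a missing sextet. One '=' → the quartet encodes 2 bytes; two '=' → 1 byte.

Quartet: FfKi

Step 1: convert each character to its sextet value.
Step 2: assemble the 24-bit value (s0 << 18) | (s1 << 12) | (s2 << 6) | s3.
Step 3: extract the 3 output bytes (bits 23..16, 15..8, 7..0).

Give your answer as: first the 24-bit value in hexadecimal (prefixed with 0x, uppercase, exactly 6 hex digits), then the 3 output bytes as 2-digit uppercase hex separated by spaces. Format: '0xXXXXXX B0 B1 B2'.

Sextets: F=5, f=31, K=10, i=34
24-bit: (5<<18) | (31<<12) | (10<<6) | 34
      = 0x140000 | 0x01F000 | 0x000280 | 0x000022
      = 0x15F2A2
Bytes: (v>>16)&0xFF=15, (v>>8)&0xFF=F2, v&0xFF=A2

Answer: 0x15F2A2 15 F2 A2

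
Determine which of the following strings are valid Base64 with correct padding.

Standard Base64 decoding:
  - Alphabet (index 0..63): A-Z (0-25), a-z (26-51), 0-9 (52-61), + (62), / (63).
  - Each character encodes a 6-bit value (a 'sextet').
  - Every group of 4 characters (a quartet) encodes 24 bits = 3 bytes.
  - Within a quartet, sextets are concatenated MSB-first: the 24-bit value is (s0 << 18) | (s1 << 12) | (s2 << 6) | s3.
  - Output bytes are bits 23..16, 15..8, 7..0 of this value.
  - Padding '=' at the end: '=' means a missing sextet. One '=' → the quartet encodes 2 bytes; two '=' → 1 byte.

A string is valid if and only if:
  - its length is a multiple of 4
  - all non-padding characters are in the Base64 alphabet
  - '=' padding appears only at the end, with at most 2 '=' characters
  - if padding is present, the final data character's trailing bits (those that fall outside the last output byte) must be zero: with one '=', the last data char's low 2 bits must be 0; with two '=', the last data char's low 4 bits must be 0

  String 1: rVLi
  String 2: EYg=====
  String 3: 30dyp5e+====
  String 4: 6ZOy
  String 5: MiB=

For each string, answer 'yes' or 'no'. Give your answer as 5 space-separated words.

Answer: yes no no yes no

Derivation:
String 1: 'rVLi' → valid
String 2: 'EYg=====' → invalid (5 pad chars (max 2))
String 3: '30dyp5e+====' → invalid (4 pad chars (max 2))
String 4: '6ZOy' → valid
String 5: 'MiB=' → invalid (bad trailing bits)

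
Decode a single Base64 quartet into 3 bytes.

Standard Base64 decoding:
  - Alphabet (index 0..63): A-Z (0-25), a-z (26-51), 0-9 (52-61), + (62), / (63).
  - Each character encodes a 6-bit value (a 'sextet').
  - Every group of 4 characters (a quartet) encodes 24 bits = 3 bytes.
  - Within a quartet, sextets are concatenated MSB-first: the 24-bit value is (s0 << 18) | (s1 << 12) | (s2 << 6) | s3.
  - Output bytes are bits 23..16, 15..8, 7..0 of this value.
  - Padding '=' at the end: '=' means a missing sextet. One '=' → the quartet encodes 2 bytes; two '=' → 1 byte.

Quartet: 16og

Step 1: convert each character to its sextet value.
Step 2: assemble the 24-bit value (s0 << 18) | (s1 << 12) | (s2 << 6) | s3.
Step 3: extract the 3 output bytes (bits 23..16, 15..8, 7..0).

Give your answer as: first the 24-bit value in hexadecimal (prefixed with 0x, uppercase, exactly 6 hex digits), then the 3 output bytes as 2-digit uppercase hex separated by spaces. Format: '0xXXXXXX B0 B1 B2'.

Sextets: 1=53, 6=58, o=40, g=32
24-bit: (53<<18) | (58<<12) | (40<<6) | 32
      = 0xD40000 | 0x03A000 | 0x000A00 | 0x000020
      = 0xD7AA20
Bytes: (v>>16)&0xFF=D7, (v>>8)&0xFF=AA, v&0xFF=20

Answer: 0xD7AA20 D7 AA 20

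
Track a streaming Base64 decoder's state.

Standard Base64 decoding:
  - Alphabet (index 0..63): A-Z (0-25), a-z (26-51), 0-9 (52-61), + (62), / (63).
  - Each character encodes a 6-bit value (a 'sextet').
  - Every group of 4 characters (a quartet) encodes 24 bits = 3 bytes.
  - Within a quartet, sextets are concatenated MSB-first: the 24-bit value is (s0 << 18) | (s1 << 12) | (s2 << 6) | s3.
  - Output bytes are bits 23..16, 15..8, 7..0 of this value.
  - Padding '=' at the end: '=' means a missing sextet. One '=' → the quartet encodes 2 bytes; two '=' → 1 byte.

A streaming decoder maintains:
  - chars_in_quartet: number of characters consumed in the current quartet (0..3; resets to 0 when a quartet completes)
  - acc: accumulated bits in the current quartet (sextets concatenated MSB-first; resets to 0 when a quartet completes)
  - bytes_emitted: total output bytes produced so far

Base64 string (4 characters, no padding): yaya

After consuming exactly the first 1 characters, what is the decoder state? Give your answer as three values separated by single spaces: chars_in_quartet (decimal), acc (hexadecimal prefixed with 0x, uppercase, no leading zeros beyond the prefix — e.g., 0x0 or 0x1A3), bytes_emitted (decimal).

After char 0 ('y'=50): chars_in_quartet=1 acc=0x32 bytes_emitted=0

Answer: 1 0x32 0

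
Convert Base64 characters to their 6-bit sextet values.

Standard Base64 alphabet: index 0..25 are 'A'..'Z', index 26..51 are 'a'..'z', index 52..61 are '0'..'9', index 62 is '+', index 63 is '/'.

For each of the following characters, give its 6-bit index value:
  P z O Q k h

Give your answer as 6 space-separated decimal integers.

'P': A..Z range, ord('P') − ord('A') = 15
'z': a..z range, 26 + ord('z') − ord('a') = 51
'O': A..Z range, ord('O') − ord('A') = 14
'Q': A..Z range, ord('Q') − ord('A') = 16
'k': a..z range, 26 + ord('k') − ord('a') = 36
'h': a..z range, 26 + ord('h') − ord('a') = 33

Answer: 15 51 14 16 36 33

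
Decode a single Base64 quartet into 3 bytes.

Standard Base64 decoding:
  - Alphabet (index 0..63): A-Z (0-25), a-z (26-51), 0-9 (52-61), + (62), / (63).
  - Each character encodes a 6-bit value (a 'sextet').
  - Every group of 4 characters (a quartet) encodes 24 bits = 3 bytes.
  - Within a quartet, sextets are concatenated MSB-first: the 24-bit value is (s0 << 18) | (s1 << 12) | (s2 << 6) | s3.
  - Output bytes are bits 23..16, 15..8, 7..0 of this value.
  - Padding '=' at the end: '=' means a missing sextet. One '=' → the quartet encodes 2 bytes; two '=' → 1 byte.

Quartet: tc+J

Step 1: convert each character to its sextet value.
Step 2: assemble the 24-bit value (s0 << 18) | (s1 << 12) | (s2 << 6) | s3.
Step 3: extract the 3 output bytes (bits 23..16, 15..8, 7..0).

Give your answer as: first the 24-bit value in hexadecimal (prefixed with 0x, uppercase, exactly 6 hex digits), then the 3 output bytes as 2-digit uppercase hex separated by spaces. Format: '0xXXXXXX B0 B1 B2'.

Answer: 0xB5CF89 B5 CF 89

Derivation:
Sextets: t=45, c=28, +=62, J=9
24-bit: (45<<18) | (28<<12) | (62<<6) | 9
      = 0xB40000 | 0x01C000 | 0x000F80 | 0x000009
      = 0xB5CF89
Bytes: (v>>16)&0xFF=B5, (v>>8)&0xFF=CF, v&0xFF=89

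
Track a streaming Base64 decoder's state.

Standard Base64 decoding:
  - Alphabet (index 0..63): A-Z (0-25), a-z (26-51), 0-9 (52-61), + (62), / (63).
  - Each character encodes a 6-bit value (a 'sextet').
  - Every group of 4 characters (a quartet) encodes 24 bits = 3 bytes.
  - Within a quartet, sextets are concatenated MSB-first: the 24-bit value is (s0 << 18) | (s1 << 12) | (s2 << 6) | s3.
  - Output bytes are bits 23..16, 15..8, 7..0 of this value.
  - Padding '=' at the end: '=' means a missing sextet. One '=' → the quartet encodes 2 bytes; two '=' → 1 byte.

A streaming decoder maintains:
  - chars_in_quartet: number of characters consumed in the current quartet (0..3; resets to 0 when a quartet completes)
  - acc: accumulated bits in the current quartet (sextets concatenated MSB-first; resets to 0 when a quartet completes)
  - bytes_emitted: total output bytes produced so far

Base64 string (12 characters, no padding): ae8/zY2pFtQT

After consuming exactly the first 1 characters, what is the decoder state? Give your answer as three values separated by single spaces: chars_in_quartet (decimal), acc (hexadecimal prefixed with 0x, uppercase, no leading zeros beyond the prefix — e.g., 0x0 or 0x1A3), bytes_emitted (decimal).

After char 0 ('a'=26): chars_in_quartet=1 acc=0x1A bytes_emitted=0

Answer: 1 0x1A 0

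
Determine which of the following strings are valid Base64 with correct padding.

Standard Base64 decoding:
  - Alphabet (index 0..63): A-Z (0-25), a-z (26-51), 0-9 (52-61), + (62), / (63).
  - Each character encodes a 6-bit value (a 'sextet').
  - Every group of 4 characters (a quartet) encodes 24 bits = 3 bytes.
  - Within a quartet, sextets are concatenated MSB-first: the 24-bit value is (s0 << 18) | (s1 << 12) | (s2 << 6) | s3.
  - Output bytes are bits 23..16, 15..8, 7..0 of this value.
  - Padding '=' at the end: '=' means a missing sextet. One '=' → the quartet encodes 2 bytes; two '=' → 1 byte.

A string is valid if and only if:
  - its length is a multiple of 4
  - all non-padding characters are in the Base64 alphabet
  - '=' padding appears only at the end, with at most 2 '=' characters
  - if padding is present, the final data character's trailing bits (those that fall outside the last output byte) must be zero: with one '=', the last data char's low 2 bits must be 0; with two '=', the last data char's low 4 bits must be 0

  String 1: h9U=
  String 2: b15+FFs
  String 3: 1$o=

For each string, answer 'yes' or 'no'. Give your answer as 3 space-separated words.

String 1: 'h9U=' → valid
String 2: 'b15+FFs' → invalid (len=7 not mult of 4)
String 3: '1$o=' → invalid (bad char(s): ['$'])

Answer: yes no no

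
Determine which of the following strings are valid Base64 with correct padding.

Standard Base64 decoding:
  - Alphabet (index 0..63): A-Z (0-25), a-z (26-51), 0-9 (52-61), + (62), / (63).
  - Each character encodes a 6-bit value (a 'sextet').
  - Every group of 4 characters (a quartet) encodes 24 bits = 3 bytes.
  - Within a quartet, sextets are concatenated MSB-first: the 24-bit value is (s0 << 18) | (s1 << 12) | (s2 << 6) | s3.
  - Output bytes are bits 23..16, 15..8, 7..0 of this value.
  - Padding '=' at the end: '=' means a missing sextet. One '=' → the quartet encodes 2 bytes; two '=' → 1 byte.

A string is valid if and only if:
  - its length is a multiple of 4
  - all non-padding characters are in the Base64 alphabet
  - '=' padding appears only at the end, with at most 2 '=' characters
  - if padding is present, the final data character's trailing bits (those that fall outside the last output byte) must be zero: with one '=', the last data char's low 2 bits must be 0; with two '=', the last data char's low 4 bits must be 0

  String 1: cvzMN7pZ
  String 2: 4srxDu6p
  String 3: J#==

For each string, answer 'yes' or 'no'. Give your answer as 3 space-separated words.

String 1: 'cvzMN7pZ' → valid
String 2: '4srxDu6p' → valid
String 3: 'J#==' → invalid (bad char(s): ['#'])

Answer: yes yes no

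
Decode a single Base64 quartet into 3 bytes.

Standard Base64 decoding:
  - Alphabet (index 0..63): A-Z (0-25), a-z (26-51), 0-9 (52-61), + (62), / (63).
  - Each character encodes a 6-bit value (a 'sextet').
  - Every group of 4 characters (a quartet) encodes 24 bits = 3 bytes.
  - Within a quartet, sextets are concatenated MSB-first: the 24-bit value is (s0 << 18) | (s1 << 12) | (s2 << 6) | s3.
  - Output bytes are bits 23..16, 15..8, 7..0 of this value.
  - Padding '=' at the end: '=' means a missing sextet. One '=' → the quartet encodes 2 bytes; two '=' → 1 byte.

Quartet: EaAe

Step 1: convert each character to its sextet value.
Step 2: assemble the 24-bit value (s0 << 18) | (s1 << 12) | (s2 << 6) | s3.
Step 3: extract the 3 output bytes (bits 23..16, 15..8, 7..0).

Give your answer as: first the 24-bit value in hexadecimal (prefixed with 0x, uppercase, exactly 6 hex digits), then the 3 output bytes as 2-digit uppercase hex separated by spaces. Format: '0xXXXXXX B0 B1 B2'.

Answer: 0x11A01E 11 A0 1E

Derivation:
Sextets: E=4, a=26, A=0, e=30
24-bit: (4<<18) | (26<<12) | (0<<6) | 30
      = 0x100000 | 0x01A000 | 0x000000 | 0x00001E
      = 0x11A01E
Bytes: (v>>16)&0xFF=11, (v>>8)&0xFF=A0, v&0xFF=1E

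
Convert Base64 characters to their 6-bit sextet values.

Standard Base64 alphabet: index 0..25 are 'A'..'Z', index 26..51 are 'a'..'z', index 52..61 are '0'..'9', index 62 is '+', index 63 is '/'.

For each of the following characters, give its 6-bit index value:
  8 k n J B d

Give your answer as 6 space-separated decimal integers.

'8': 0..9 range, 52 + ord('8') − ord('0') = 60
'k': a..z range, 26 + ord('k') − ord('a') = 36
'n': a..z range, 26 + ord('n') − ord('a') = 39
'J': A..Z range, ord('J') − ord('A') = 9
'B': A..Z range, ord('B') − ord('A') = 1
'd': a..z range, 26 + ord('d') − ord('a') = 29

Answer: 60 36 39 9 1 29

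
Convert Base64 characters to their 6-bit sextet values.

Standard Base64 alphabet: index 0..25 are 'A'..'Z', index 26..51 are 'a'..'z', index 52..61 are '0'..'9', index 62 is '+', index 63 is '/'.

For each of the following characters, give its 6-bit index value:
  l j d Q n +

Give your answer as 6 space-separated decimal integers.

Answer: 37 35 29 16 39 62

Derivation:
'l': a..z range, 26 + ord('l') − ord('a') = 37
'j': a..z range, 26 + ord('j') − ord('a') = 35
'd': a..z range, 26 + ord('d') − ord('a') = 29
'Q': A..Z range, ord('Q') − ord('A') = 16
'n': a..z range, 26 + ord('n') − ord('a') = 39
'+': index 62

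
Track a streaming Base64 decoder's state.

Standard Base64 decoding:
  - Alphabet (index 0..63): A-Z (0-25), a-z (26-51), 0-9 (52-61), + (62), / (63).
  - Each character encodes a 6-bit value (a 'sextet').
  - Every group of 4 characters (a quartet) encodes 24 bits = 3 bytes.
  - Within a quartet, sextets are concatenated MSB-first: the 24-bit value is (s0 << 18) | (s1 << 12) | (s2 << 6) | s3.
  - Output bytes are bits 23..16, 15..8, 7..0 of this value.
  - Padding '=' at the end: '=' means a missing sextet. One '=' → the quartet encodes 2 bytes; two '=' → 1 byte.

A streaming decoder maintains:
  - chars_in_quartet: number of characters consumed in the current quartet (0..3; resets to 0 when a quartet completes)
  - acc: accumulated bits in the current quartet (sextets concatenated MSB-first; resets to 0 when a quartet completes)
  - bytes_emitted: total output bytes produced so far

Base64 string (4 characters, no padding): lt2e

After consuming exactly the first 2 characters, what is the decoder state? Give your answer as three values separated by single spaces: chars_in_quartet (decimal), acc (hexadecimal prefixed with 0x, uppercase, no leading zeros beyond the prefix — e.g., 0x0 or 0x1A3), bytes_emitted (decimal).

Answer: 2 0x96D 0

Derivation:
After char 0 ('l'=37): chars_in_quartet=1 acc=0x25 bytes_emitted=0
After char 1 ('t'=45): chars_in_quartet=2 acc=0x96D bytes_emitted=0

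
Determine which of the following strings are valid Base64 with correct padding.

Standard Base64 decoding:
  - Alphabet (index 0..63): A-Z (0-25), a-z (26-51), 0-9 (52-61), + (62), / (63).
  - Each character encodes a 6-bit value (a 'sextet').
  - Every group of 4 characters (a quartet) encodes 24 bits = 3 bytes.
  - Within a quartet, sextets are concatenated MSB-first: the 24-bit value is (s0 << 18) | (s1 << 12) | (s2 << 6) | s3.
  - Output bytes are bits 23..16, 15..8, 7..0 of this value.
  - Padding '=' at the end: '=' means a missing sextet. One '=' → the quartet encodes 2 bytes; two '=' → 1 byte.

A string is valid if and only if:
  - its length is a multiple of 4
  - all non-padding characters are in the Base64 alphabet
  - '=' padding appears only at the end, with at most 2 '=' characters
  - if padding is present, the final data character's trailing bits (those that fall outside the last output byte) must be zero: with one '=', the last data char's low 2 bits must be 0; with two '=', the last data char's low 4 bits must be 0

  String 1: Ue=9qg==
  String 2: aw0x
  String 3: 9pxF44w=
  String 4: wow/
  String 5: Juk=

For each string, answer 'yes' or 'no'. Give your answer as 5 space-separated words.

String 1: 'Ue=9qg==' → invalid (bad char(s): ['=']; '=' in middle)
String 2: 'aw0x' → valid
String 3: '9pxF44w=' → valid
String 4: 'wow/' → valid
String 5: 'Juk=' → valid

Answer: no yes yes yes yes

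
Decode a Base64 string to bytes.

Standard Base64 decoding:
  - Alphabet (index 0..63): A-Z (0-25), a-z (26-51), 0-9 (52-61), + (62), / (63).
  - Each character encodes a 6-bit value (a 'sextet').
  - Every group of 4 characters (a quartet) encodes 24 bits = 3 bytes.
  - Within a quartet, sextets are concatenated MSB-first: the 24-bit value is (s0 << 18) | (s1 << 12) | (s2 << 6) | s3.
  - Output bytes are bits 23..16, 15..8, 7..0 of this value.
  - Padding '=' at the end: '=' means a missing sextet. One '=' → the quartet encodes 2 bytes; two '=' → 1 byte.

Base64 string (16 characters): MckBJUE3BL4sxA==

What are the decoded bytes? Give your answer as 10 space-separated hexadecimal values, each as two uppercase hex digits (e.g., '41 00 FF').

After char 0 ('M'=12): chars_in_quartet=1 acc=0xC bytes_emitted=0
After char 1 ('c'=28): chars_in_quartet=2 acc=0x31C bytes_emitted=0
After char 2 ('k'=36): chars_in_quartet=3 acc=0xC724 bytes_emitted=0
After char 3 ('B'=1): chars_in_quartet=4 acc=0x31C901 -> emit 31 C9 01, reset; bytes_emitted=3
After char 4 ('J'=9): chars_in_quartet=1 acc=0x9 bytes_emitted=3
After char 5 ('U'=20): chars_in_quartet=2 acc=0x254 bytes_emitted=3
After char 6 ('E'=4): chars_in_quartet=3 acc=0x9504 bytes_emitted=3
After char 7 ('3'=55): chars_in_quartet=4 acc=0x254137 -> emit 25 41 37, reset; bytes_emitted=6
After char 8 ('B'=1): chars_in_quartet=1 acc=0x1 bytes_emitted=6
After char 9 ('L'=11): chars_in_quartet=2 acc=0x4B bytes_emitted=6
After char 10 ('4'=56): chars_in_quartet=3 acc=0x12F8 bytes_emitted=6
After char 11 ('s'=44): chars_in_quartet=4 acc=0x4BE2C -> emit 04 BE 2C, reset; bytes_emitted=9
After char 12 ('x'=49): chars_in_quartet=1 acc=0x31 bytes_emitted=9
After char 13 ('A'=0): chars_in_quartet=2 acc=0xC40 bytes_emitted=9
Padding '==': partial quartet acc=0xC40 -> emit C4; bytes_emitted=10

Answer: 31 C9 01 25 41 37 04 BE 2C C4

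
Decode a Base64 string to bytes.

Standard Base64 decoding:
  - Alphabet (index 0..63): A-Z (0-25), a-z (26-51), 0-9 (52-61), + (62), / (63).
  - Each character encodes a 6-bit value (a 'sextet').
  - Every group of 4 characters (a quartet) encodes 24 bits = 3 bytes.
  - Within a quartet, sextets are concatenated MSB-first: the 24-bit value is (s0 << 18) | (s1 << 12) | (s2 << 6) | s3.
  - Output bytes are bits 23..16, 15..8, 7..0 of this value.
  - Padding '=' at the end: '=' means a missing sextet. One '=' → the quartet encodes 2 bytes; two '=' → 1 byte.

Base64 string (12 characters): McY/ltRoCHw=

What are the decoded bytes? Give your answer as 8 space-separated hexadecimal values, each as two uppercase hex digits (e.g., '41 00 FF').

Answer: 31 C6 3F 96 D4 68 08 7C

Derivation:
After char 0 ('M'=12): chars_in_quartet=1 acc=0xC bytes_emitted=0
After char 1 ('c'=28): chars_in_quartet=2 acc=0x31C bytes_emitted=0
After char 2 ('Y'=24): chars_in_quartet=3 acc=0xC718 bytes_emitted=0
After char 3 ('/'=63): chars_in_quartet=4 acc=0x31C63F -> emit 31 C6 3F, reset; bytes_emitted=3
After char 4 ('l'=37): chars_in_quartet=1 acc=0x25 bytes_emitted=3
After char 5 ('t'=45): chars_in_quartet=2 acc=0x96D bytes_emitted=3
After char 6 ('R'=17): chars_in_quartet=3 acc=0x25B51 bytes_emitted=3
After char 7 ('o'=40): chars_in_quartet=4 acc=0x96D468 -> emit 96 D4 68, reset; bytes_emitted=6
After char 8 ('C'=2): chars_in_quartet=1 acc=0x2 bytes_emitted=6
After char 9 ('H'=7): chars_in_quartet=2 acc=0x87 bytes_emitted=6
After char 10 ('w'=48): chars_in_quartet=3 acc=0x21F0 bytes_emitted=6
Padding '=': partial quartet acc=0x21F0 -> emit 08 7C; bytes_emitted=8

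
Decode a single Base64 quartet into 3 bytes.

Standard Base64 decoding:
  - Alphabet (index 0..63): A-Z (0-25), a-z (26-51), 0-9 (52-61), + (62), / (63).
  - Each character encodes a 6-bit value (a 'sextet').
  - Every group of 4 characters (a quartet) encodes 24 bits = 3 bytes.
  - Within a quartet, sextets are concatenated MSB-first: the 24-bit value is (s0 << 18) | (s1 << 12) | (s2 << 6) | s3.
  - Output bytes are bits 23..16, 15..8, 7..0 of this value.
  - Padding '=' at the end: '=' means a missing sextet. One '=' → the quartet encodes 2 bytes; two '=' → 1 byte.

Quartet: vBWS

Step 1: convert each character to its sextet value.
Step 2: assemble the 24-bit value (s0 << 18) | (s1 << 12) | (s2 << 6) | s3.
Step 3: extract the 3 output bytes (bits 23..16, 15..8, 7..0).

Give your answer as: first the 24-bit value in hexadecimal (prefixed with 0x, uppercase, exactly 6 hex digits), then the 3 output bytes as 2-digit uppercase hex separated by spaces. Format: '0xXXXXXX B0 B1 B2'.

Answer: 0xBC1592 BC 15 92

Derivation:
Sextets: v=47, B=1, W=22, S=18
24-bit: (47<<18) | (1<<12) | (22<<6) | 18
      = 0xBC0000 | 0x001000 | 0x000580 | 0x000012
      = 0xBC1592
Bytes: (v>>16)&0xFF=BC, (v>>8)&0xFF=15, v&0xFF=92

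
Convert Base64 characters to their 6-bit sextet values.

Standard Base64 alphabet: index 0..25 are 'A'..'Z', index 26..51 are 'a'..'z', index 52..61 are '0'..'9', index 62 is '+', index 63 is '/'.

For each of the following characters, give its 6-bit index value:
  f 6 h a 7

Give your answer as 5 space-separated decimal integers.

'f': a..z range, 26 + ord('f') − ord('a') = 31
'6': 0..9 range, 52 + ord('6') − ord('0') = 58
'h': a..z range, 26 + ord('h') − ord('a') = 33
'a': a..z range, 26 + ord('a') − ord('a') = 26
'7': 0..9 range, 52 + ord('7') − ord('0') = 59

Answer: 31 58 33 26 59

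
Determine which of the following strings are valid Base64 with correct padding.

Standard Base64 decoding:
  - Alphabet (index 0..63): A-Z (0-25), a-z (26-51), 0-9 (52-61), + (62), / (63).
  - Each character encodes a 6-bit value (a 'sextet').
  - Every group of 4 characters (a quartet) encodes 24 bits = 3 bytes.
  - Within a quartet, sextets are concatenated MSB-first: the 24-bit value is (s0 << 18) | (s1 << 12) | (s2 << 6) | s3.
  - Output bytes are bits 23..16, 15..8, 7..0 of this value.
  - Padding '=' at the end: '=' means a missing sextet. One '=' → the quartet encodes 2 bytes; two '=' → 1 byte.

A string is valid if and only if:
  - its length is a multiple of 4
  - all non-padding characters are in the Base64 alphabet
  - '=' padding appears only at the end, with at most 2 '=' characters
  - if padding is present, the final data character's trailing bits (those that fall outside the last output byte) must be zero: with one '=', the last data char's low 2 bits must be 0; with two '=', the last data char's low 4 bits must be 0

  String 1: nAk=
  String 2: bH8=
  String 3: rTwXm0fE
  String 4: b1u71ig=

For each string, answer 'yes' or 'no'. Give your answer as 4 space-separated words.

Answer: yes yes yes yes

Derivation:
String 1: 'nAk=' → valid
String 2: 'bH8=' → valid
String 3: 'rTwXm0fE' → valid
String 4: 'b1u71ig=' → valid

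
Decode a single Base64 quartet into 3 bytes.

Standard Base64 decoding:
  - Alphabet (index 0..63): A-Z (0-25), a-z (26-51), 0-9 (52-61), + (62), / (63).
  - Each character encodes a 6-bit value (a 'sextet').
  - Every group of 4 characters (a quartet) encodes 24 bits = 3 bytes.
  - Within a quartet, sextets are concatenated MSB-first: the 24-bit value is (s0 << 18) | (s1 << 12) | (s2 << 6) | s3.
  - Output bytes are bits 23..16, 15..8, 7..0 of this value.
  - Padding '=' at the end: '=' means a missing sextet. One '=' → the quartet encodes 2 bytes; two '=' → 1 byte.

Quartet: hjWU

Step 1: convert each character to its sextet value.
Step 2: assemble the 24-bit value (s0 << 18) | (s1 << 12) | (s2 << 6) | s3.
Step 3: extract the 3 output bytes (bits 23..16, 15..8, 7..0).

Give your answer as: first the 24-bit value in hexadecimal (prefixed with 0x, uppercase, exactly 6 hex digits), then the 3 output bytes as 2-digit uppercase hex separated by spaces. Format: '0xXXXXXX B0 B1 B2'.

Sextets: h=33, j=35, W=22, U=20
24-bit: (33<<18) | (35<<12) | (22<<6) | 20
      = 0x840000 | 0x023000 | 0x000580 | 0x000014
      = 0x863594
Bytes: (v>>16)&0xFF=86, (v>>8)&0xFF=35, v&0xFF=94

Answer: 0x863594 86 35 94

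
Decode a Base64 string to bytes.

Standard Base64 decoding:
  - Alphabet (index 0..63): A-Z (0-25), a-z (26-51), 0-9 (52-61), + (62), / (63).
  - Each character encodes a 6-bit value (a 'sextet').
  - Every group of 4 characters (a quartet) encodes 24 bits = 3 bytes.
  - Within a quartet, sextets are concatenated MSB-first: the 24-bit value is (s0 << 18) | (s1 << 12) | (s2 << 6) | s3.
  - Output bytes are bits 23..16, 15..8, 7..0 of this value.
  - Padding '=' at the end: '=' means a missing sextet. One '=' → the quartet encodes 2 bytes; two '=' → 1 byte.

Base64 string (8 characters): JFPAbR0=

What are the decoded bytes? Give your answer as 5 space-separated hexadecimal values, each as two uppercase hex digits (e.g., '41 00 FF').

After char 0 ('J'=9): chars_in_quartet=1 acc=0x9 bytes_emitted=0
After char 1 ('F'=5): chars_in_quartet=2 acc=0x245 bytes_emitted=0
After char 2 ('P'=15): chars_in_quartet=3 acc=0x914F bytes_emitted=0
After char 3 ('A'=0): chars_in_quartet=4 acc=0x2453C0 -> emit 24 53 C0, reset; bytes_emitted=3
After char 4 ('b'=27): chars_in_quartet=1 acc=0x1B bytes_emitted=3
After char 5 ('R'=17): chars_in_quartet=2 acc=0x6D1 bytes_emitted=3
After char 6 ('0'=52): chars_in_quartet=3 acc=0x1B474 bytes_emitted=3
Padding '=': partial quartet acc=0x1B474 -> emit 6D 1D; bytes_emitted=5

Answer: 24 53 C0 6D 1D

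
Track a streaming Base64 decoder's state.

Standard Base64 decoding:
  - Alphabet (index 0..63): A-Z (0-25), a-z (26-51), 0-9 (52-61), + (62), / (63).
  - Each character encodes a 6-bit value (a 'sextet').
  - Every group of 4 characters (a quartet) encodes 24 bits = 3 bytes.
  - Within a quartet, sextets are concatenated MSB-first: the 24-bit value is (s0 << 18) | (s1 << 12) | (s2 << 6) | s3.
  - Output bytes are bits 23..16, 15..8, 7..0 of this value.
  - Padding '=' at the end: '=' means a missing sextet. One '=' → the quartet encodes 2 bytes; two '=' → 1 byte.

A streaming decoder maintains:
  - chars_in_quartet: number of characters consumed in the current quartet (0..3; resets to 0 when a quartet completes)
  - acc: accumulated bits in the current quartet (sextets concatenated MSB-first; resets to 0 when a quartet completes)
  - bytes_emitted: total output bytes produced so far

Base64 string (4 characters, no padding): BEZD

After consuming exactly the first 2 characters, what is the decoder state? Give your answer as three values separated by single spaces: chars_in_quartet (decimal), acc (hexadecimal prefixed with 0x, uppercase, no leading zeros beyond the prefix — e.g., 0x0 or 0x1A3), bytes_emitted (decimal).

After char 0 ('B'=1): chars_in_quartet=1 acc=0x1 bytes_emitted=0
After char 1 ('E'=4): chars_in_quartet=2 acc=0x44 bytes_emitted=0

Answer: 2 0x44 0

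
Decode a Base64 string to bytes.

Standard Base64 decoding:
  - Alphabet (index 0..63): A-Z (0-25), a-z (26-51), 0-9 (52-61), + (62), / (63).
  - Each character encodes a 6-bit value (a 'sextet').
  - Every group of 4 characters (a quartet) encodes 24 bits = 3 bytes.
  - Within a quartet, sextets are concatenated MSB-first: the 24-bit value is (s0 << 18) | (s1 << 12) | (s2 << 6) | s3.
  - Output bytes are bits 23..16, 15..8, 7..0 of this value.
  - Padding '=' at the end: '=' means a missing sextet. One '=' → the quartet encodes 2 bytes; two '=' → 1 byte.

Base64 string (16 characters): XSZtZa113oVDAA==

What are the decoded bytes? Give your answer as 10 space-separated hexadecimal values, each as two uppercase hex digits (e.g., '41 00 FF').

After char 0 ('X'=23): chars_in_quartet=1 acc=0x17 bytes_emitted=0
After char 1 ('S'=18): chars_in_quartet=2 acc=0x5D2 bytes_emitted=0
After char 2 ('Z'=25): chars_in_quartet=3 acc=0x17499 bytes_emitted=0
After char 3 ('t'=45): chars_in_quartet=4 acc=0x5D266D -> emit 5D 26 6D, reset; bytes_emitted=3
After char 4 ('Z'=25): chars_in_quartet=1 acc=0x19 bytes_emitted=3
After char 5 ('a'=26): chars_in_quartet=2 acc=0x65A bytes_emitted=3
After char 6 ('1'=53): chars_in_quartet=3 acc=0x196B5 bytes_emitted=3
After char 7 ('1'=53): chars_in_quartet=4 acc=0x65AD75 -> emit 65 AD 75, reset; bytes_emitted=6
After char 8 ('3'=55): chars_in_quartet=1 acc=0x37 bytes_emitted=6
After char 9 ('o'=40): chars_in_quartet=2 acc=0xDE8 bytes_emitted=6
After char 10 ('V'=21): chars_in_quartet=3 acc=0x37A15 bytes_emitted=6
After char 11 ('D'=3): chars_in_quartet=4 acc=0xDE8543 -> emit DE 85 43, reset; bytes_emitted=9
After char 12 ('A'=0): chars_in_quartet=1 acc=0x0 bytes_emitted=9
After char 13 ('A'=0): chars_in_quartet=2 acc=0x0 bytes_emitted=9
Padding '==': partial quartet acc=0x0 -> emit 00; bytes_emitted=10

Answer: 5D 26 6D 65 AD 75 DE 85 43 00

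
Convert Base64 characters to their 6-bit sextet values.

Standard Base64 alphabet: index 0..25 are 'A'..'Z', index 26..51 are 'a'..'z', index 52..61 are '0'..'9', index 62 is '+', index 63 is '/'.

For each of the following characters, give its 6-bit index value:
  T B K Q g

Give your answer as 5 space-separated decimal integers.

'T': A..Z range, ord('T') − ord('A') = 19
'B': A..Z range, ord('B') − ord('A') = 1
'K': A..Z range, ord('K') − ord('A') = 10
'Q': A..Z range, ord('Q') − ord('A') = 16
'g': a..z range, 26 + ord('g') − ord('a') = 32

Answer: 19 1 10 16 32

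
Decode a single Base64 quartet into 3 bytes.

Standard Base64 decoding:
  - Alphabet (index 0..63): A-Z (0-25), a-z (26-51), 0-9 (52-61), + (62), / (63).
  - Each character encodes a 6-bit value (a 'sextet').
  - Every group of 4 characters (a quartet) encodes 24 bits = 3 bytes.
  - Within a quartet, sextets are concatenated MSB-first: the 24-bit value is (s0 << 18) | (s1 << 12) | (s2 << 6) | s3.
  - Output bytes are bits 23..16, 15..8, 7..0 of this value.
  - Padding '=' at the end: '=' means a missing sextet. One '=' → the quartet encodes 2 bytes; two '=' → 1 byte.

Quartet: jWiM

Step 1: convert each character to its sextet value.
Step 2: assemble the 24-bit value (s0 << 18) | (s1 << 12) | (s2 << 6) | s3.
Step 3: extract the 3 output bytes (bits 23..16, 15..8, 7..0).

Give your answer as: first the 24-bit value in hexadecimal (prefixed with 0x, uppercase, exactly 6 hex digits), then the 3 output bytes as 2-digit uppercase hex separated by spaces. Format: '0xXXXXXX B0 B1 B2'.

Sextets: j=35, W=22, i=34, M=12
24-bit: (35<<18) | (22<<12) | (34<<6) | 12
      = 0x8C0000 | 0x016000 | 0x000880 | 0x00000C
      = 0x8D688C
Bytes: (v>>16)&0xFF=8D, (v>>8)&0xFF=68, v&0xFF=8C

Answer: 0x8D688C 8D 68 8C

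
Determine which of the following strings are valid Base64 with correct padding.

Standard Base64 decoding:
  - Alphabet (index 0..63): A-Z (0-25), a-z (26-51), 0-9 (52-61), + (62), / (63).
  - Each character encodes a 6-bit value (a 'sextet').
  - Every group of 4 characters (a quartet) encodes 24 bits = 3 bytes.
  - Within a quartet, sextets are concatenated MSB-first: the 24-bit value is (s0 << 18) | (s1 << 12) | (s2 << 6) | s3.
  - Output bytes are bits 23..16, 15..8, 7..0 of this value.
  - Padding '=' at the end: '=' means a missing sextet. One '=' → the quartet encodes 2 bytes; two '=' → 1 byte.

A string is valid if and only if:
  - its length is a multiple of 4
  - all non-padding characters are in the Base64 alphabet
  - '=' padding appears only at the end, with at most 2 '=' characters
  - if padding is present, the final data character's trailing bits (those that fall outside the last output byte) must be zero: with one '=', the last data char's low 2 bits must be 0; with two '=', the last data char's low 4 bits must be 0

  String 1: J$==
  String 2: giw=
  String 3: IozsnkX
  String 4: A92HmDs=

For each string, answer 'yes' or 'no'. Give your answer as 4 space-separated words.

Answer: no yes no yes

Derivation:
String 1: 'J$==' → invalid (bad char(s): ['$'])
String 2: 'giw=' → valid
String 3: 'IozsnkX' → invalid (len=7 not mult of 4)
String 4: 'A92HmDs=' → valid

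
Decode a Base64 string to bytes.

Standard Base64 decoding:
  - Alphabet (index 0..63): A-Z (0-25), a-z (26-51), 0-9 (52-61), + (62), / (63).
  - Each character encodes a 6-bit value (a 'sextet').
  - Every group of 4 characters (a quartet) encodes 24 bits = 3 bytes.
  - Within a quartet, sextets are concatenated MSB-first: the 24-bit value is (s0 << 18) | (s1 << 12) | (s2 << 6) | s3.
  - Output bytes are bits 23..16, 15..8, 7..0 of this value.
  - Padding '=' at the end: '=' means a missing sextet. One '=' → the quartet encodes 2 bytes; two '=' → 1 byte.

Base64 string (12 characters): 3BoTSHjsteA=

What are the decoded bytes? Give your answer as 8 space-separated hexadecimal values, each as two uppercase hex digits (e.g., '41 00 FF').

Answer: DC 1A 13 48 78 EC B5 E0

Derivation:
After char 0 ('3'=55): chars_in_quartet=1 acc=0x37 bytes_emitted=0
After char 1 ('B'=1): chars_in_quartet=2 acc=0xDC1 bytes_emitted=0
After char 2 ('o'=40): chars_in_quartet=3 acc=0x37068 bytes_emitted=0
After char 3 ('T'=19): chars_in_quartet=4 acc=0xDC1A13 -> emit DC 1A 13, reset; bytes_emitted=3
After char 4 ('S'=18): chars_in_quartet=1 acc=0x12 bytes_emitted=3
After char 5 ('H'=7): chars_in_quartet=2 acc=0x487 bytes_emitted=3
After char 6 ('j'=35): chars_in_quartet=3 acc=0x121E3 bytes_emitted=3
After char 7 ('s'=44): chars_in_quartet=4 acc=0x4878EC -> emit 48 78 EC, reset; bytes_emitted=6
After char 8 ('t'=45): chars_in_quartet=1 acc=0x2D bytes_emitted=6
After char 9 ('e'=30): chars_in_quartet=2 acc=0xB5E bytes_emitted=6
After char 10 ('A'=0): chars_in_quartet=3 acc=0x2D780 bytes_emitted=6
Padding '=': partial quartet acc=0x2D780 -> emit B5 E0; bytes_emitted=8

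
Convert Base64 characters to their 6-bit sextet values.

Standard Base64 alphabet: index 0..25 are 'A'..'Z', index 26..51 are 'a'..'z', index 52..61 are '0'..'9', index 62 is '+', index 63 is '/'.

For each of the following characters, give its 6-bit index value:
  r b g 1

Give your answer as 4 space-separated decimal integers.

'r': a..z range, 26 + ord('r') − ord('a') = 43
'b': a..z range, 26 + ord('b') − ord('a') = 27
'g': a..z range, 26 + ord('g') − ord('a') = 32
'1': 0..9 range, 52 + ord('1') − ord('0') = 53

Answer: 43 27 32 53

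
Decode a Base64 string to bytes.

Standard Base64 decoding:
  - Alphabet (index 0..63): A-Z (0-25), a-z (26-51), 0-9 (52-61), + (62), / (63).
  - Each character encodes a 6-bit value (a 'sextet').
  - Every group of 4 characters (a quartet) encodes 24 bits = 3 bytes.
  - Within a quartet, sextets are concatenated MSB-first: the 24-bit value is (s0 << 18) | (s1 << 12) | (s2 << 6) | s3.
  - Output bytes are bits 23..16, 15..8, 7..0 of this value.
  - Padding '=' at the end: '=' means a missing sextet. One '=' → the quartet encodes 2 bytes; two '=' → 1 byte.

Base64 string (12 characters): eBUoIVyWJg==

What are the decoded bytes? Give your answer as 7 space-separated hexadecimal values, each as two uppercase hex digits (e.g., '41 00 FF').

Answer: 78 15 28 21 5C 96 26

Derivation:
After char 0 ('e'=30): chars_in_quartet=1 acc=0x1E bytes_emitted=0
After char 1 ('B'=1): chars_in_quartet=2 acc=0x781 bytes_emitted=0
After char 2 ('U'=20): chars_in_quartet=3 acc=0x1E054 bytes_emitted=0
After char 3 ('o'=40): chars_in_quartet=4 acc=0x781528 -> emit 78 15 28, reset; bytes_emitted=3
After char 4 ('I'=8): chars_in_quartet=1 acc=0x8 bytes_emitted=3
After char 5 ('V'=21): chars_in_quartet=2 acc=0x215 bytes_emitted=3
After char 6 ('y'=50): chars_in_quartet=3 acc=0x8572 bytes_emitted=3
After char 7 ('W'=22): chars_in_quartet=4 acc=0x215C96 -> emit 21 5C 96, reset; bytes_emitted=6
After char 8 ('J'=9): chars_in_quartet=1 acc=0x9 bytes_emitted=6
After char 9 ('g'=32): chars_in_quartet=2 acc=0x260 bytes_emitted=6
Padding '==': partial quartet acc=0x260 -> emit 26; bytes_emitted=7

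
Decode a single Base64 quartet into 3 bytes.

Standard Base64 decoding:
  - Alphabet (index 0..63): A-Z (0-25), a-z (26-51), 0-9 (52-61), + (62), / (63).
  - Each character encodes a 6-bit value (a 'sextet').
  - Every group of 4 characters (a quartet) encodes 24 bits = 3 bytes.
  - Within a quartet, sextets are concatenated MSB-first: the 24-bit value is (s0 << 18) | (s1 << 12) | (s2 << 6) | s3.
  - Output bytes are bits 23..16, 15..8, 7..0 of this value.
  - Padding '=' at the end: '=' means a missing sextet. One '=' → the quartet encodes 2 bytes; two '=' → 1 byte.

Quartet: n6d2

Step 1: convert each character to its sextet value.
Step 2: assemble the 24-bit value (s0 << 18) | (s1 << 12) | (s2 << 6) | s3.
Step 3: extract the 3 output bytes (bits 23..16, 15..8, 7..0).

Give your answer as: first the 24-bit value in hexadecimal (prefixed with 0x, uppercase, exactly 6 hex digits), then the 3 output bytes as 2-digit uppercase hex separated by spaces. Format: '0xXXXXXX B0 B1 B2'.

Sextets: n=39, 6=58, d=29, 2=54
24-bit: (39<<18) | (58<<12) | (29<<6) | 54
      = 0x9C0000 | 0x03A000 | 0x000740 | 0x000036
      = 0x9FA776
Bytes: (v>>16)&0xFF=9F, (v>>8)&0xFF=A7, v&0xFF=76

Answer: 0x9FA776 9F A7 76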